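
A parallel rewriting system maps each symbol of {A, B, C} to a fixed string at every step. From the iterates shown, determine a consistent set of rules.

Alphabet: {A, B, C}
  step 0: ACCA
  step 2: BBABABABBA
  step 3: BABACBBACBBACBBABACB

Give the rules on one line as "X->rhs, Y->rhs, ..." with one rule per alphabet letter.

  step 2 ⇒ step 3: BBABABABBA ⇒ BA·BA·CB·BA·CB·BA·CB·BA·BA·CB
    A ↦ CB
    B ↦ BA
    C ↦ B  (constrained at step 0)

A->CB, B->BA, C->B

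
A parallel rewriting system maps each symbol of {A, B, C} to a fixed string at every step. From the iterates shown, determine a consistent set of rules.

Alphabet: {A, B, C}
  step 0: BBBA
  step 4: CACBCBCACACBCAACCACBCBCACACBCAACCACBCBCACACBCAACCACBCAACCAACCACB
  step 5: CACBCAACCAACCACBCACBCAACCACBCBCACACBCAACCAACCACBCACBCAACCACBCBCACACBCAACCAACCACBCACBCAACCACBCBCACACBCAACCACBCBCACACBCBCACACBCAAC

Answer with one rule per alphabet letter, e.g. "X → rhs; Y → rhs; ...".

A->CB, B->AC, C->CA

  step 4 ⇒ step 5: CACBCBCACACBCAACCACBCBCACACBCAACCACBCBCACACBCAACCACBCAACCAACCACB ⇒ CA·CB·CA·AC·CA·AC·CA·CB·CA·CB·CA·AC·CA·CB·CB·CA·CA·CB·CA·AC·CA·AC·CA·CB·CA·CB·CA·AC·CA·CB·CB·CA·CA·CB·CA·AC·CA·AC·CA·CB·CA·CB·CA·AC·CA·CB·CB·CA·CA·CB·CA·AC·CA·CB·CB·CA·CA·CB·CB·CA·CA·CB·CA·AC
    A ↦ CB
    B ↦ AC
    C ↦ CA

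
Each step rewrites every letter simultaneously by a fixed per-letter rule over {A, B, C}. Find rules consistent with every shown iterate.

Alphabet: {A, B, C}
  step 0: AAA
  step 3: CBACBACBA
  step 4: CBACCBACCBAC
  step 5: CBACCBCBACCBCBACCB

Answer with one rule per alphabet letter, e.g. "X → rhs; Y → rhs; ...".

  step 4 ⇒ step 5: CBACCBACCBAC ⇒ CB·A·C·CB·CB·A·C·CB·CB·A·C·CB
    A ↦ C
    B ↦ A
    C ↦ CB

A->C, B->A, C->CB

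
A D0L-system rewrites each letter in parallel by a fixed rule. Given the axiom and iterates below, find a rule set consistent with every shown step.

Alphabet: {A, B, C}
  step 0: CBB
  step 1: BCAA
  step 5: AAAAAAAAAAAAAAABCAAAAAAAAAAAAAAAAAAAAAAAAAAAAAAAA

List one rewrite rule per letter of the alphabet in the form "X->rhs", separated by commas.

  step 0 ⇒ step 1: CBB ⇒ BC·A·A
    B ↦ A
    C ↦ BC
    A ↦ AA  (constrained at step 1)

A->AA, B->A, C->BC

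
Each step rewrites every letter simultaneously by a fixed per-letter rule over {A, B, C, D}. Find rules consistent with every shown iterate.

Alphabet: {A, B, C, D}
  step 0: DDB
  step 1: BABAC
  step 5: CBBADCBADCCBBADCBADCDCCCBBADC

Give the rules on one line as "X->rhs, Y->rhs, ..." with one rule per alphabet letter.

  step 0 ⇒ step 1: DDB ⇒ BA·BA·C
    B ↦ C
    D ↦ BA
    A ↦ B  (constrained at step 1)
    C ↦ DC  (constrained at step 1)

A->B, B->C, C->DC, D->BA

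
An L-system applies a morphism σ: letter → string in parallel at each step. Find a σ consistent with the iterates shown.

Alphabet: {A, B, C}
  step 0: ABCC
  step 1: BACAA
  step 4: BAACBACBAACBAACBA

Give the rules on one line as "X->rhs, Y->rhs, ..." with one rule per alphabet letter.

  step 0 ⇒ step 1: ABCC ⇒ BA·C·A·A
    A ↦ BA
    B ↦ C
    C ↦ A

A->BA, B->C, C->A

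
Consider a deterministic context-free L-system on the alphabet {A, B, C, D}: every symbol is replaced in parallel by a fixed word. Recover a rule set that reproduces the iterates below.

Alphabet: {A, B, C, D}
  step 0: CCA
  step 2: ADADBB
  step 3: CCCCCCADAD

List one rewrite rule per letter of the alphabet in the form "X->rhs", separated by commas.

  step 2 ⇒ step 3: ADADBB ⇒ CC·C·CC·C·AD·AD
    A ↦ CC
    B ↦ AD
    D ↦ C
    C ↦ B  (constrained at step 0)

A->CC, B->AD, C->B, D->C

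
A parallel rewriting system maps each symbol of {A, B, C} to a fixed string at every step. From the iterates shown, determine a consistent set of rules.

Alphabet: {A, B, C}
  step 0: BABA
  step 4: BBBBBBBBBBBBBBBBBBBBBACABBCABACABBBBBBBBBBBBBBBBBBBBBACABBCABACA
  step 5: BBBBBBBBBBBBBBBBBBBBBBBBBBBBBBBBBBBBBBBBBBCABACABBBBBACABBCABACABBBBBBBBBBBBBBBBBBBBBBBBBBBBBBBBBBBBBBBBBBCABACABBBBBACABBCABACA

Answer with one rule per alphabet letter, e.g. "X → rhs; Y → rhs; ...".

A->CA, B->BB, C->BA

  step 4 ⇒ step 5: BBBBBBBBBBBBBBBBBBBBBACABBCABACABBBBBBBBBBBBBBBBBBBBBACABBCABACA ⇒ BB·BB·BB·BB·BB·BB·BB·BB·BB·BB·BB·BB·BB·BB·BB·BB·BB·BB·BB·BB·BB·CA·BA·CA·BB·BB·BA·CA·BB·CA·BA·CA·BB·BB·BB·BB·BB·BB·BB·BB·BB·BB·BB·BB·BB·BB·BB·BB·BB·BB·BB·BB·BB·CA·BA·CA·BB·BB·BA·CA·BB·CA·BA·CA
    A ↦ CA
    B ↦ BB
    C ↦ BA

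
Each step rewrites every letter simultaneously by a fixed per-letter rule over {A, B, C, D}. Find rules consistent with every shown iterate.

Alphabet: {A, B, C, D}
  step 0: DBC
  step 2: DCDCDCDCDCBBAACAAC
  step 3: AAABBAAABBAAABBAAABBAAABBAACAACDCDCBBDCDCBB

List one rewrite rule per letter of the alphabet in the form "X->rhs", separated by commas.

  step 2 ⇒ step 3: DCDCDCDCDCBBAACAAC ⇒ AAA·BB·AAA·BB·AAA·BB·AAA·BB·AAA·BB·AAC·AAC·DC·DC·BB·DC·DC·BB
    A ↦ DC
    B ↦ AAC
    C ↦ BB
    D ↦ AAA

A->DC, B->AAC, C->BB, D->AAA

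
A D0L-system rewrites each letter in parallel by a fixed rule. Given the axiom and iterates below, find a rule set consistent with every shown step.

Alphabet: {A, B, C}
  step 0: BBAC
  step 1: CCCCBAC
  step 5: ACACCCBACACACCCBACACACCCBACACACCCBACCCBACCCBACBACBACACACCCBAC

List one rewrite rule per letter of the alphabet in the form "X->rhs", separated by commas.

A->B, B->CC, C->AC

  step 0 ⇒ step 1: BBAC ⇒ CC·CC·B·AC
    A ↦ B
    B ↦ CC
    C ↦ AC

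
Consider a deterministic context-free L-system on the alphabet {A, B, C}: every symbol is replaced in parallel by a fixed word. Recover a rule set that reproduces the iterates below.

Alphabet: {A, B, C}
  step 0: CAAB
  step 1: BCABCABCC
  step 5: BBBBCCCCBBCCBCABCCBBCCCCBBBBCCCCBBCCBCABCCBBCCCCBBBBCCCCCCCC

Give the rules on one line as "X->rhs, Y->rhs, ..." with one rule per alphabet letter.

A->CAB, B->CC, C->B

  step 0 ⇒ step 1: CAAB ⇒ B·CAB·CAB·CC
    A ↦ CAB
    B ↦ CC
    C ↦ B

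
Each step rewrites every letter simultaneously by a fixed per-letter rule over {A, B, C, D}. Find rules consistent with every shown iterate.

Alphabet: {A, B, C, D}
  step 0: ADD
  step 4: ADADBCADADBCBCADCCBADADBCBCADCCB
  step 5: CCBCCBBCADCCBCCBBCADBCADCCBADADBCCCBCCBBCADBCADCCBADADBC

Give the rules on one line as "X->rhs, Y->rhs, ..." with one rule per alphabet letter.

  step 4 ⇒ step 5: ADADBCADADBCBCADCCBADADBCBCADCCB ⇒ C·CB·C·CB·BC·AD·C·CB·C·CB·BC·AD·BC·AD·C·CB·AD·AD·BC·C·CB·C·CB·BC·AD·BC·AD·C·CB·AD·AD·BC
    A ↦ C
    B ↦ BC
    C ↦ AD
    D ↦ CB

A->C, B->BC, C->AD, D->CB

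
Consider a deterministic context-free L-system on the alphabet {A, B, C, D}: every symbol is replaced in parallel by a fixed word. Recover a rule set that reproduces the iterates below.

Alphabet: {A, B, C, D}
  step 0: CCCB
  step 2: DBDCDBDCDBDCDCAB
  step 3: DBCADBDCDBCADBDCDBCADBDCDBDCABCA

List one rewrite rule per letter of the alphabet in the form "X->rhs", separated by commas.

A->AB, B->CA, C->DC, D->DB

  step 2 ⇒ step 3: DBDCDBDCDBDCDCAB ⇒ DB·CA·DB·DC·DB·CA·DB·DC·DB·CA·DB·DC·DB·DC·AB·CA
    A ↦ AB
    B ↦ CA
    C ↦ DC
    D ↦ DB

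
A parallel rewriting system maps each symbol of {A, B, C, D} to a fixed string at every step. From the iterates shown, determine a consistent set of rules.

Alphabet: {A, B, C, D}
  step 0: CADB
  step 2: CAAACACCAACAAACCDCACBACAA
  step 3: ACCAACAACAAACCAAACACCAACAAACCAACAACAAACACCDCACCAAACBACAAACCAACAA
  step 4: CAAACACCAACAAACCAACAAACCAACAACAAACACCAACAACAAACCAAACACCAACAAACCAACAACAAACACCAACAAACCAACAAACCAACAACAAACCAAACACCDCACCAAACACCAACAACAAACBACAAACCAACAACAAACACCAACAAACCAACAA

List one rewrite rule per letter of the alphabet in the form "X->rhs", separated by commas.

  step 3 ⇒ step 4: ACCAACAACAAACCAAACACCAACAAACCAACAACAAACACCDCACCAAACBACAAACCAACAA ⇒ CAA·AC·AC·CAA·CAA·AC·CAA·CAA·AC·CAA·CAA·CAA·AC·AC·CAA·CAA·CAA·AC·CAA·AC·AC·CAA·CAA·AC·CAA·CAA·CAA·AC·AC·CAA·CAA·AC·CAA·CAA·AC·CAA·CAA·CAA·AC·CAA·AC·AC·CDC·AC·CAA·AC·AC·CAA·CAA·CAA·AC·BA·CAA·AC·CAA·CAA·CAA·AC·AC·CAA·CAA·AC·CAA·CAA
    A ↦ CAA
    B ↦ BA
    C ↦ AC
    D ↦ CDC

A->CAA, B->BA, C->AC, D->CDC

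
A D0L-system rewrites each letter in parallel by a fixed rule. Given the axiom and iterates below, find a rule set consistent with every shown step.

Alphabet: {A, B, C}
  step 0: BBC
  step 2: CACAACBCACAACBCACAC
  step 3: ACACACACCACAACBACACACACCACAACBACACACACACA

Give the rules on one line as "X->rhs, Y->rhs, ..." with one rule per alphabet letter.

  step 2 ⇒ step 3: CACAACBCACAACBCACAC ⇒ ACA·C·ACA·C·C·ACA·ACB·ACA·C·ACA·C·C·ACA·ACB·ACA·C·ACA·C·ACA
    A ↦ C
    B ↦ ACB
    C ↦ ACA

A->C, B->ACB, C->ACA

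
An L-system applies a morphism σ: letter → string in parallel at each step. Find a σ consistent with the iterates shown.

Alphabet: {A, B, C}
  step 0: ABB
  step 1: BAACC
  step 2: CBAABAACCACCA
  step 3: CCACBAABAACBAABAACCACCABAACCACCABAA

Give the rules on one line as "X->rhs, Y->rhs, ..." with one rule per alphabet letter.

A->BAA, B->C, C->CCA

  step 2 ⇒ step 3: CBAABAACCACCA ⇒ CCA·C·BAA·BAA·C·BAA·BAA·CCA·CCA·BAA·CCA·CCA·BAA
    A ↦ BAA
    B ↦ C
    C ↦ CCA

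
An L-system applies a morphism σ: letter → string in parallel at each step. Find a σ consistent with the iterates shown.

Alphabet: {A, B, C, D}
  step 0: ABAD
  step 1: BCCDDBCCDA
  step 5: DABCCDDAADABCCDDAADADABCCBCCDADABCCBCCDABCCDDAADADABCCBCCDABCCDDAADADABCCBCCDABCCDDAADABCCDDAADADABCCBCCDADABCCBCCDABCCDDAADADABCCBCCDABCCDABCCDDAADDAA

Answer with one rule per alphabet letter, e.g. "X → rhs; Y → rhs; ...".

A->BCC, B->DD, C->A, D->DA

  step 0 ⇒ step 1: ABAD ⇒ BCC·DD·BCC·DA
    A ↦ BCC
    B ↦ DD
    D ↦ DA
    C ↦ A  (constrained at step 1)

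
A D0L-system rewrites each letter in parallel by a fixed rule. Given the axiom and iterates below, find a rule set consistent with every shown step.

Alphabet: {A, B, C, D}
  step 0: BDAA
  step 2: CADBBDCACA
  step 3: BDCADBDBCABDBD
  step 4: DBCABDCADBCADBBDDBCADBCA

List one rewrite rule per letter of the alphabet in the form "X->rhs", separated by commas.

  step 3 ⇒ step 4: BDCADBDBCABDBD ⇒ DB·CA·B·D·CA·DB·CA·DB·B·D·DB·CA·DB·CA
    A ↦ D
    B ↦ DB
    C ↦ B
    D ↦ CA

A->D, B->DB, C->B, D->CA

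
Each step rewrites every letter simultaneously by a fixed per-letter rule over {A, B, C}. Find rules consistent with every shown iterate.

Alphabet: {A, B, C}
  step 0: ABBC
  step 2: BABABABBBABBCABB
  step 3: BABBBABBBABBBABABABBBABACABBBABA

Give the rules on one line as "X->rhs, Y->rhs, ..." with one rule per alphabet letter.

  step 2 ⇒ step 3: BABABABBBABBCABB ⇒ BA·BB·BA·BB·BA·BB·BA·BA·BA·BB·BA·BA·CA·BB·BA·BA
    A ↦ BB
    B ↦ BA
    C ↦ CA

A->BB, B->BA, C->CA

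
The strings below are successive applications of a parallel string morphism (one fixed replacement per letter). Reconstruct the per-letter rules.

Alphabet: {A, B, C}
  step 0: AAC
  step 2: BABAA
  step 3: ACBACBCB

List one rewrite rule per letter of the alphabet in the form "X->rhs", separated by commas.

  step 2 ⇒ step 3: BABAA ⇒ A·CB·A·CB·CB
    A ↦ CB
    B ↦ A
    C ↦ B  (constrained at step 0)

A->CB, B->A, C->B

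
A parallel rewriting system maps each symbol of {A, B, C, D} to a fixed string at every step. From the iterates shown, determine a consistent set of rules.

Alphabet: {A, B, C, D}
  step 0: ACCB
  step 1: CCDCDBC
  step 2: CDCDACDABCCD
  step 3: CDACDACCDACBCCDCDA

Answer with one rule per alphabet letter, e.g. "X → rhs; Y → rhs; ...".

A->C, B->BC, C->CD, D->A

  step 2 ⇒ step 3: CDCDACDABCCD ⇒ CD·A·CD·A·C·CD·A·C·BC·CD·CD·A
    A ↦ C
    B ↦ BC
    C ↦ CD
    D ↦ A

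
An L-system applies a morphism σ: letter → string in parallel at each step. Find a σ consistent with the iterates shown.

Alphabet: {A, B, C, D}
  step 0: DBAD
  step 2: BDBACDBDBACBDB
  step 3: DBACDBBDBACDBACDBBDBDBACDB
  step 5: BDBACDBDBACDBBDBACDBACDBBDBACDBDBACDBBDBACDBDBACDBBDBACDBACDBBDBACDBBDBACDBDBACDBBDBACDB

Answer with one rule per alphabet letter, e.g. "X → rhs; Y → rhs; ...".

A->BD, B->DB, C->B, D->AC

  step 2 ⇒ step 3: BDBACDBDBACBDB ⇒ DB·AC·DB·BD·B·AC·DB·AC·DB·BD·B·DB·AC·DB
    A ↦ BD
    B ↦ DB
    C ↦ B
    D ↦ AC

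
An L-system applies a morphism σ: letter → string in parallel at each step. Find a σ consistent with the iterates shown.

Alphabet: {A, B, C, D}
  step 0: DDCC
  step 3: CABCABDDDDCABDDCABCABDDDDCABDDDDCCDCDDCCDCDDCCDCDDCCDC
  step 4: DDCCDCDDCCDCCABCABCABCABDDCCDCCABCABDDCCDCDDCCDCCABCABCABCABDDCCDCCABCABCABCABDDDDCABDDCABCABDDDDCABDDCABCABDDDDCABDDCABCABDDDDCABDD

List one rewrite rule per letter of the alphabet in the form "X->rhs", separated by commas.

A->CC, B->DC, C->DD, D->CAB

  step 3 ⇒ step 4: CABCABDDDDCABDDCABCABDDDDCABDDDDCCDCDDCCDCDDCCDCDDCCDC ⇒ DD·CC·DC·DD·CC·DC·CAB·CAB·CAB·CAB·DD·CC·DC·CAB·CAB·DD·CC·DC·DD·CC·DC·CAB·CAB·CAB·CAB·DD·CC·DC·CAB·CAB·CAB·CAB·DD·DD·CAB·DD·CAB·CAB·DD·DD·CAB·DD·CAB·CAB·DD·DD·CAB·DD·CAB·CAB·DD·DD·CAB·DD
    A ↦ CC
    B ↦ DC
    C ↦ DD
    D ↦ CAB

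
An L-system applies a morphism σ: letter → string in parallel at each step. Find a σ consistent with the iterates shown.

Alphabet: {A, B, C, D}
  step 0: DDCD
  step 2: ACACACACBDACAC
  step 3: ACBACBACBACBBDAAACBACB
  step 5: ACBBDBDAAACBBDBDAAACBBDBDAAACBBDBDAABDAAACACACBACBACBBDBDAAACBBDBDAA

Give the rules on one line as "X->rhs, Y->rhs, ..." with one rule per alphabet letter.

  step 2 ⇒ step 3: ACACACACBDACAC ⇒ AC·B·AC·B·AC·B·AC·B·BD·AA·AC·B·AC·B
    A ↦ AC
    B ↦ BD
    C ↦ B
    D ↦ AA

A->AC, B->BD, C->B, D->AA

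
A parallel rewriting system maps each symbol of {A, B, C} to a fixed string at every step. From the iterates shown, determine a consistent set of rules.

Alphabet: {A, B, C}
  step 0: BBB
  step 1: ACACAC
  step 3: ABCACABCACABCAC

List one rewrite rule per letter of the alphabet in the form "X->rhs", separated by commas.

A->C, B->AC, C->AB

  step 0 ⇒ step 1: BBB ⇒ AC·AC·AC
    B ↦ AC
    A ↦ C  (constrained at step 1)
    C ↦ AB  (constrained at step 1)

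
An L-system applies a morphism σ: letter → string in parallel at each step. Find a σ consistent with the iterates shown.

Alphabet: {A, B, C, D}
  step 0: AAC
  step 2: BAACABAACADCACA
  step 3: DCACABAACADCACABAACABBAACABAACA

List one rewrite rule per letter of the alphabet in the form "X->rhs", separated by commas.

  step 2 ⇒ step 3: BAACABAACADCACA ⇒ D·CA·CA·BAA·CA·D·CA·CA·BAA·CA·B·BAA·CA·BAA·CA
    A ↦ CA
    B ↦ D
    C ↦ BAA
    D ↦ B

A->CA, B->D, C->BAA, D->B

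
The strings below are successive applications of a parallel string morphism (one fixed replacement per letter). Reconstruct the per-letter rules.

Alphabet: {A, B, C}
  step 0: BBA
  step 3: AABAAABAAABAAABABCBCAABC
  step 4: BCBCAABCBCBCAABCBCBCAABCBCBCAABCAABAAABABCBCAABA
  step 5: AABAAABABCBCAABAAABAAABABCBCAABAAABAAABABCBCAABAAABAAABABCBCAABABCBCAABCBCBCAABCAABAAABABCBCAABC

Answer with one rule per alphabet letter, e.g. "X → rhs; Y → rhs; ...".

  step 4 ⇒ step 5: BCBCAABCBCBCAABCBCBCAABCBCBCAABCAABAAABABCBCAABA ⇒ AA·BA·AA·BA·BC·BC·AA·BA·AA·BA·AA·BA·BC·BC·AA·BA·AA·BA·AA·BA·BC·BC·AA·BA·AA·BA·AA·BA·BC·BC·AA·BA·BC·BC·AA·BC·BC·BC·AA·BC·AA·BA·AA·BA·BC·BC·AA·BC
    A ↦ BC
    B ↦ AA
    C ↦ BA

A->BC, B->AA, C->BA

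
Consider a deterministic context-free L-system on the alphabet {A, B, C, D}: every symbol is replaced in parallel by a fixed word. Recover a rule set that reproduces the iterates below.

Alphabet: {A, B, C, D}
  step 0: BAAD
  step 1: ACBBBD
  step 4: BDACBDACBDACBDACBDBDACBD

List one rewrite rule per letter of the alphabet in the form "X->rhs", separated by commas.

A->B, B->AC, C->D, D->BD

  step 0 ⇒ step 1: BAAD ⇒ AC·B·B·BD
    A ↦ B
    B ↦ AC
    D ↦ BD
    C ↦ D  (constrained at step 1)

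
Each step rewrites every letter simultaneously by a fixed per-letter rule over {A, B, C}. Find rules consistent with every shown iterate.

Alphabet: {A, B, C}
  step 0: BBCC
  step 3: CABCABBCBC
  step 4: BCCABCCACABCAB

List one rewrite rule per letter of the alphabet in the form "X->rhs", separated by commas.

A->C, B->CA, C->B

  step 3 ⇒ step 4: CABCABBCBC ⇒ B·C·CA·B·C·CA·CA·B·CA·B
    A ↦ C
    B ↦ CA
    C ↦ B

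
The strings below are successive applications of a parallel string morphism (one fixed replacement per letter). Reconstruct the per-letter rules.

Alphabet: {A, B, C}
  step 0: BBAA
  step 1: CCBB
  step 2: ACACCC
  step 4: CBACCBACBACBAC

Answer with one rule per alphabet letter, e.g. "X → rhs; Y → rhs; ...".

  step 1 ⇒ step 2: CCBB ⇒ AC·AC·C·C
    B ↦ C
    C ↦ AC
  step 0 ⇒ step 1: BBAA ⇒ C·C·B·B
    A ↦ B

A->B, B->C, C->AC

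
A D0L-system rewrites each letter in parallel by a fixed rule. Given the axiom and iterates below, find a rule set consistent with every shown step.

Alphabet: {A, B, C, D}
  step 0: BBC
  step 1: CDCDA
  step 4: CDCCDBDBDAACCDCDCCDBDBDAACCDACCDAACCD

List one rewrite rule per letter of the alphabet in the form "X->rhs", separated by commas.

A->BD, B->CD, C->A, D->CCD

  step 0 ⇒ step 1: BBC ⇒ CD·CD·A
    B ↦ CD
    C ↦ A
    A ↦ BD  (constrained at step 1)
    D ↦ CCD  (constrained at step 1)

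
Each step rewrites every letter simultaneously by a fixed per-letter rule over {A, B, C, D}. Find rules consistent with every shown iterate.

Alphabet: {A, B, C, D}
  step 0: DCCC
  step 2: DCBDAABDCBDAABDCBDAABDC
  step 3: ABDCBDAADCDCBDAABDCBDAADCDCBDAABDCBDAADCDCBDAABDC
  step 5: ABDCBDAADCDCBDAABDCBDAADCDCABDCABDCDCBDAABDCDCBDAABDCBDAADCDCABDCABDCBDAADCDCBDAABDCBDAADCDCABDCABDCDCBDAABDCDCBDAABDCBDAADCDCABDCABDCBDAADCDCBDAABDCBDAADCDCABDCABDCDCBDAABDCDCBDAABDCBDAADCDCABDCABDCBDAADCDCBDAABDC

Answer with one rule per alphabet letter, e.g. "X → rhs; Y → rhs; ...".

  step 2 ⇒ step 3: DCBDAABDCBDAABDCBDAABDC ⇒ A·BDC·BDA·A·DC·DC·BDA·A·BDC·BDA·A·DC·DC·BDA·A·BDC·BDA·A·DC·DC·BDA·A·BDC
    A ↦ DC
    B ↦ BDA
    C ↦ BDC
    D ↦ A

A->DC, B->BDA, C->BDC, D->A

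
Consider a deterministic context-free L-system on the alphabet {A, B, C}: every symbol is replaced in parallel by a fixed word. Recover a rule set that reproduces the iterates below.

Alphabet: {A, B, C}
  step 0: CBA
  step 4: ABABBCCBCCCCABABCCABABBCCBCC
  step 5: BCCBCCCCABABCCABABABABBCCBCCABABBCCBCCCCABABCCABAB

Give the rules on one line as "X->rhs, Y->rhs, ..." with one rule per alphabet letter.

A->B, B->CC, C->AB

  step 4 ⇒ step 5: ABABBCCBCCCCABABCCABABBCCBCC ⇒ B·CC·B·CC·CC·AB·AB·CC·AB·AB·AB·AB·B·CC·B·CC·AB·AB·B·CC·B·CC·CC·AB·AB·CC·AB·AB
    A ↦ B
    B ↦ CC
    C ↦ AB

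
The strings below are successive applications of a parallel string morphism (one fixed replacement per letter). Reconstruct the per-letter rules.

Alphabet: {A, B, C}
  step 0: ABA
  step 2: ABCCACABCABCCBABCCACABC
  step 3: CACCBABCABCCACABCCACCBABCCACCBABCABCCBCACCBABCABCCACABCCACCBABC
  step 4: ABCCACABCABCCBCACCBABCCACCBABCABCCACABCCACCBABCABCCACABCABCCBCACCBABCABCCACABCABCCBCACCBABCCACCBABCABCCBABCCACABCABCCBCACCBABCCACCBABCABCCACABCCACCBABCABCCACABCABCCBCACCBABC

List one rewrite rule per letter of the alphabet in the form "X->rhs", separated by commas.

A->CAC, B->CB, C->ABC

  step 3 ⇒ step 4: CACCBABCABCCACABCCACCBABCCACCBABCABCCBCACCBABCABCCACABCCACCBABC ⇒ ABC·CAC·ABC·ABC·CB·CAC·CB·ABC·CAC·CB·ABC·ABC·CAC·ABC·CAC·CB·ABC·ABC·CAC·ABC·ABC·CB·CAC·CB·ABC·ABC·CAC·ABC·ABC·CB·CAC·CB·ABC·CAC·CB·ABC·ABC·CB·ABC·CAC·ABC·ABC·CB·CAC·CB·ABC·CAC·CB·ABC·ABC·CAC·ABC·CAC·CB·ABC·ABC·CAC·ABC·ABC·CB·CAC·CB·ABC
    A ↦ CAC
    B ↦ CB
    C ↦ ABC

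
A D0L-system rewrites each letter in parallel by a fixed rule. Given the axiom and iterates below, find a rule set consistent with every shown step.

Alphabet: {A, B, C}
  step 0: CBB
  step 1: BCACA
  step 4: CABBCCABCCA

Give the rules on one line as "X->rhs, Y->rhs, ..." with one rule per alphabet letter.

  step 0 ⇒ step 1: CBB ⇒ B·CA·CA
    B ↦ CA
    C ↦ B
    A ↦ C  (constrained at step 1)

A->C, B->CA, C->B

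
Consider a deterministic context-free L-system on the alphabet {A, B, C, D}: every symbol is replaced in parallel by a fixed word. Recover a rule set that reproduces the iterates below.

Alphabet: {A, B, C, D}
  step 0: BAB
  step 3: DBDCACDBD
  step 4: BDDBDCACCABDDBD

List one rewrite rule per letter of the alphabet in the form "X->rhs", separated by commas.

  step 3 ⇒ step 4: DBDCACDBD ⇒ BD·D·BD·CA·C·CA·BD·D·BD
    A ↦ C
    B ↦ D
    C ↦ CA
    D ↦ BD

A->C, B->D, C->CA, D->BD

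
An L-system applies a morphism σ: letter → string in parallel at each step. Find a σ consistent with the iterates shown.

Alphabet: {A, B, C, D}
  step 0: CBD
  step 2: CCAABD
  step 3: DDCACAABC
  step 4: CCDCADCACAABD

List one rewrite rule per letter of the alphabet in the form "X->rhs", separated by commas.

A->CA, B->AB, C->D, D->C

  step 3 ⇒ step 4: DDCACAABC ⇒ C·C·D·CA·D·CA·CA·AB·D
    A ↦ CA
    B ↦ AB
    C ↦ D
    D ↦ C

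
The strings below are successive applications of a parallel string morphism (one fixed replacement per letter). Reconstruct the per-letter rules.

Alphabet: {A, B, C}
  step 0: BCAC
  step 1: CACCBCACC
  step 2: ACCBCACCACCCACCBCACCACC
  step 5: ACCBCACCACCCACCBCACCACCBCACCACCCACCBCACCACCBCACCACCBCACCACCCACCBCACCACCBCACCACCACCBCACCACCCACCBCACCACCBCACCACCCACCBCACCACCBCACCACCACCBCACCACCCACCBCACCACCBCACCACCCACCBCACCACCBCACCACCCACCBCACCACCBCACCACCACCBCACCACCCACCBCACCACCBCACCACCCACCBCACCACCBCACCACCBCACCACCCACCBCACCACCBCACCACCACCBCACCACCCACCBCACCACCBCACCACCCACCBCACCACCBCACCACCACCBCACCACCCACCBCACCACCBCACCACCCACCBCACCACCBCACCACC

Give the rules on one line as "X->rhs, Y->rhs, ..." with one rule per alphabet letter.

A->BC, B->C, C->ACC

  step 1 ⇒ step 2: CACCBCACC ⇒ ACC·BC·ACC·ACC·C·ACC·BC·ACC·ACC
    A ↦ BC
    B ↦ C
    C ↦ ACC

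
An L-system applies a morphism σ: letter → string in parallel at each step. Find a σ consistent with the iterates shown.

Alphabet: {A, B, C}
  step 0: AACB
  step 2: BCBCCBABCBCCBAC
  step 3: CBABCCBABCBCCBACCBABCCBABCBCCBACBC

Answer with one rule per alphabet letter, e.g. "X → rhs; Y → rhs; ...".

A->C, B->CBA, C->BC

  step 2 ⇒ step 3: BCBCCBABCBCCBAC ⇒ CBA·BC·CBA·BC·BC·CBA·C·CBA·BC·CBA·BC·BC·CBA·C·BC
    A ↦ C
    B ↦ CBA
    C ↦ BC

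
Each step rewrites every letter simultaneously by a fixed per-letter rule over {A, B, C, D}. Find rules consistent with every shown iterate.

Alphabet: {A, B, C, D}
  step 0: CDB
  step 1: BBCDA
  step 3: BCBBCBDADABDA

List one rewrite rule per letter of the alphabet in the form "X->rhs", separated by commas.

  step 0 ⇒ step 1: CDB ⇒ B·BC·DA
    B ↦ DA
    C ↦ B
    D ↦ BC
    A ↦ B  (constrained at step 1)

A->B, B->DA, C->B, D->BC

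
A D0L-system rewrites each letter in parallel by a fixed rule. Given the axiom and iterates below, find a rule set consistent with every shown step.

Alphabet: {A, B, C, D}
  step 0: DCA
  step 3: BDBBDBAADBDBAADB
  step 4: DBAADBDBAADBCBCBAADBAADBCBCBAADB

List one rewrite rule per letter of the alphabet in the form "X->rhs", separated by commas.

A->CB, B->DB, C->B, D->AA

  step 3 ⇒ step 4: BDBBDBAADBDBAADB ⇒ DB·AA·DB·DB·AA·DB·CB·CB·AA·DB·AA·DB·CB·CB·AA·DB
    A ↦ CB
    B ↦ DB
    D ↦ AA
    C ↦ B  (constrained at step 0)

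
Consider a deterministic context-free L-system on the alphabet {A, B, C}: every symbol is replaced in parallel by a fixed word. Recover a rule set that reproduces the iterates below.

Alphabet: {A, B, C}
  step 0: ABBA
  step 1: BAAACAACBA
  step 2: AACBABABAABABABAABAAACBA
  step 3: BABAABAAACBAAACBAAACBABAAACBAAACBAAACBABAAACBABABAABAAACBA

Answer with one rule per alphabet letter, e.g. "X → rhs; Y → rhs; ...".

  step 2 ⇒ step 3: AACBABABAABABABAABAAACBA ⇒ BA·BA·ABA·AAC·BA·AAC·BA·AAC·BA·BA·AAC·BA·AAC·BA·AAC·BA·BA·AAC·BA·BA·BA·ABA·AAC·BA
    A ↦ BA
    B ↦ AAC
    C ↦ ABA

A->BA, B->AAC, C->ABA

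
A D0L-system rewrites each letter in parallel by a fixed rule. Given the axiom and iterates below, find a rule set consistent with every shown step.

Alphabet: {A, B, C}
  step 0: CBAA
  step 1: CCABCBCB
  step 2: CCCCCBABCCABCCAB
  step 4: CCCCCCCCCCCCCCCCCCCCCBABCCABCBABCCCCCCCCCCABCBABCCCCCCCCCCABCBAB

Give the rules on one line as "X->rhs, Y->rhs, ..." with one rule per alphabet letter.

  step 1 ⇒ step 2: CCABCBCB ⇒ CC·CC·CB·AB·CC·AB·CC·AB
    A ↦ CB
    B ↦ AB
    C ↦ CC

A->CB, B->AB, C->CC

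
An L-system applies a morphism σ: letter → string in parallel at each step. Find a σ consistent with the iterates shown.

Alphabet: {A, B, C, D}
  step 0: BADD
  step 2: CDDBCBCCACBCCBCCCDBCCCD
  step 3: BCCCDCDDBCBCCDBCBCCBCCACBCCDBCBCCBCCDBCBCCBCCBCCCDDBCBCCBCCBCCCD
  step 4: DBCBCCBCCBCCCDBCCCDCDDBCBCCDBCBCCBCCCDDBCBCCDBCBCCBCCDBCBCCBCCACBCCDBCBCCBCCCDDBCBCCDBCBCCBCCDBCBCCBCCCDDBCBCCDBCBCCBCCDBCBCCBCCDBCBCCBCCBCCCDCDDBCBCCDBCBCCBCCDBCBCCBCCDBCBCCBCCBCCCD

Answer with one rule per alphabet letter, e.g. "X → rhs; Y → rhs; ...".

A->AC, B->DBC, C->BCC, D->CD

  step 3 ⇒ step 4: BCCCDCDDBCBCCDBCBCCBCCACBCCDBCBCCBCCDBCBCCBCCBCCCDDBCBCCBCCBCCCD ⇒ DBC·BCC·BCC·BCC·CD·BCC·CD·CD·DBC·BCC·DBC·BCC·BCC·CD·DBC·BCC·DBC·BCC·BCC·DBC·BCC·BCC·AC·BCC·DBC·BCC·BCC·CD·DBC·BCC·DBC·BCC·BCC·DBC·BCC·BCC·CD·DBC·BCC·DBC·BCC·BCC·DBC·BCC·BCC·DBC·BCC·BCC·BCC·CD·CD·DBC·BCC·DBC·BCC·BCC·DBC·BCC·BCC·DBC·BCC·BCC·BCC·CD
    A ↦ AC
    B ↦ DBC
    C ↦ BCC
    D ↦ CD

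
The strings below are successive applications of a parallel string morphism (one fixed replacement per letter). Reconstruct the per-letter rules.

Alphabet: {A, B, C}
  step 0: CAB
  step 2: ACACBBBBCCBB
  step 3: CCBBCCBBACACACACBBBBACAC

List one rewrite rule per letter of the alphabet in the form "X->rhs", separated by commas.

A->CC, B->AC, C->BB

  step 2 ⇒ step 3: ACACBBBBCCBB ⇒ CC·BB·CC·BB·AC·AC·AC·AC·BB·BB·AC·AC
    A ↦ CC
    B ↦ AC
    C ↦ BB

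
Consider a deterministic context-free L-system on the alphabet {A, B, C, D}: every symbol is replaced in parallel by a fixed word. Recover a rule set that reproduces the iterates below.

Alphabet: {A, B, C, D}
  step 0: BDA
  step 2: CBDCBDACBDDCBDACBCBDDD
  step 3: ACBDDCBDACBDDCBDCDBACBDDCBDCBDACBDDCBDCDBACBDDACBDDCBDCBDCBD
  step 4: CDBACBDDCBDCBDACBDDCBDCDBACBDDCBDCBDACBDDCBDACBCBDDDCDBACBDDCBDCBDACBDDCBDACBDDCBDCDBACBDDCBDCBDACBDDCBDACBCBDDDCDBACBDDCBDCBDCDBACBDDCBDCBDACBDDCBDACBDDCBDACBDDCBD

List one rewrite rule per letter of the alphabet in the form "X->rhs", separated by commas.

A->CDB, B->DD, C->ACB, D->CBD

  step 3 ⇒ step 4: ACBDDCBDACBDDCBDCDBACBDDCBDCBDACBDDCBDCDBACBDDACBDDCBDCBDCBD ⇒ CDB·ACB·DD·CBD·CBD·ACB·DD·CBD·CDB·ACB·DD·CBD·CBD·ACB·DD·CBD·ACB·CBD·DD·CDB·ACB·DD·CBD·CBD·ACB·DD·CBD·ACB·DD·CBD·CDB·ACB·DD·CBD·CBD·ACB·DD·CBD·ACB·CBD·DD·CDB·ACB·DD·CBD·CBD·CDB·ACB·DD·CBD·CBD·ACB·DD·CBD·ACB·DD·CBD·ACB·DD·CBD
    A ↦ CDB
    B ↦ DD
    C ↦ ACB
    D ↦ CBD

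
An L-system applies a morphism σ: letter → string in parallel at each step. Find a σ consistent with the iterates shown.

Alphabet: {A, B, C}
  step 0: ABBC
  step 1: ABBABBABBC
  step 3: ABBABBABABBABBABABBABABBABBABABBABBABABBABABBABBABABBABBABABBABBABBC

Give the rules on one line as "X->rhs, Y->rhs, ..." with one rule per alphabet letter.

  step 0 ⇒ step 1: ABBC ⇒ AB·BAB·BAB·BC
    A ↦ AB
    B ↦ BAB
    C ↦ BC

A->AB, B->BAB, C->BC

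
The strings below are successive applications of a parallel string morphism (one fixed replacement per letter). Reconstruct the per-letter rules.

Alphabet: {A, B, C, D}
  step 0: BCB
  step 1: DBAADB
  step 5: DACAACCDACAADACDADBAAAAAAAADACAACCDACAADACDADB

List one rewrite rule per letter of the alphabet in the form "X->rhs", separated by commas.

  step 0 ⇒ step 1: BCB ⇒ DB·AA·DB
    B ↦ DB
    C ↦ AA
    A ↦ C  (constrained at step 1)
    D ↦ DA  (constrained at step 1)

A->C, B->DB, C->AA, D->DA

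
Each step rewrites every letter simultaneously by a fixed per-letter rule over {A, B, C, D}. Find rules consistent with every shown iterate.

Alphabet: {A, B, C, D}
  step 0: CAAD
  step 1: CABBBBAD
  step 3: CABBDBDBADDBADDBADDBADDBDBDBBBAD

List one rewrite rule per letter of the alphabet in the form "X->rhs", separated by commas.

A->BB, B->DB, C->CA, D->AD

  step 0 ⇒ step 1: CAAD ⇒ CA·BB·BB·AD
    A ↦ BB
    C ↦ CA
    D ↦ AD
    B ↦ DB  (constrained at step 1)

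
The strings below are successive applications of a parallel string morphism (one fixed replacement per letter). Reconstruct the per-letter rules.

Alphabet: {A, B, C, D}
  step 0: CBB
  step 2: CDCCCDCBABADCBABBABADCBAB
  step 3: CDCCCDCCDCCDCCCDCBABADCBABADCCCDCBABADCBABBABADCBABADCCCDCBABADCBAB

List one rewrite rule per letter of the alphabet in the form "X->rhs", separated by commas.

A->ADC, B->BAB, C->CDC, D->C

  step 2 ⇒ step 3: CDCCCDCBABADCBABBABADCBAB ⇒ CDC·C·CDC·CDC·CDC·C·CDC·BAB·ADC·BAB·ADC·C·CDC·BAB·ADC·BAB·BAB·ADC·BAB·ADC·C·CDC·BAB·ADC·BAB
    A ↦ ADC
    B ↦ BAB
    C ↦ CDC
    D ↦ C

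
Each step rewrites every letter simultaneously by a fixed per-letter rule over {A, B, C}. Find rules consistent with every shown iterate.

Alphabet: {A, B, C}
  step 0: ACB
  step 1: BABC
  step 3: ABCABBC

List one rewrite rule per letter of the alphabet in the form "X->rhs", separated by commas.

A->B, B->C, C->AB

  step 0 ⇒ step 1: ACB ⇒ B·AB·C
    A ↦ B
    B ↦ C
    C ↦ AB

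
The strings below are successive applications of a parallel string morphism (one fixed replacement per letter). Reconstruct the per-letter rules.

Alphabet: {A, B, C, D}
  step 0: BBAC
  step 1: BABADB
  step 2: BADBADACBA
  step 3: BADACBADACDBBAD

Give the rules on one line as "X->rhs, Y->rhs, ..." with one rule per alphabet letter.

A->D, B->BA, C->B, D->AC

  step 2 ⇒ step 3: BADBADACBA ⇒ BA·D·AC·BA·D·AC·D·B·BA·D
    A ↦ D
    B ↦ BA
    C ↦ B
    D ↦ AC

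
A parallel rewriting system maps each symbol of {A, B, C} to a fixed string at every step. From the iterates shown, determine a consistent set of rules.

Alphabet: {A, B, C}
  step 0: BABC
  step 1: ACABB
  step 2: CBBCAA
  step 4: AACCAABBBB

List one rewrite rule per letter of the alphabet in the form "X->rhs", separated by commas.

A->C, B->A, C->BB

  step 1 ⇒ step 2: ACABB ⇒ C·BB·C·A·A
    A ↦ C
    B ↦ A
    C ↦ BB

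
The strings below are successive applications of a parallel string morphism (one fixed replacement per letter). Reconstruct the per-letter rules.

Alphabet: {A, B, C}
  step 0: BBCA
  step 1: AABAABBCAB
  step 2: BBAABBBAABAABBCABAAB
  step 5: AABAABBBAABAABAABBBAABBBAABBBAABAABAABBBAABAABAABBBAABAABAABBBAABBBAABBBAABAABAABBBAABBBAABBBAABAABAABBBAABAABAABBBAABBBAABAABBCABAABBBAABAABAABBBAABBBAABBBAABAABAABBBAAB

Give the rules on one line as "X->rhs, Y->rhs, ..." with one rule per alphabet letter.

  step 1 ⇒ step 2: AABAABBCAB ⇒ B·B·AAB·B·B·AAB·AAB·BCA·B·AAB
    A ↦ B
    B ↦ AAB
    C ↦ BCA

A->B, B->AAB, C->BCA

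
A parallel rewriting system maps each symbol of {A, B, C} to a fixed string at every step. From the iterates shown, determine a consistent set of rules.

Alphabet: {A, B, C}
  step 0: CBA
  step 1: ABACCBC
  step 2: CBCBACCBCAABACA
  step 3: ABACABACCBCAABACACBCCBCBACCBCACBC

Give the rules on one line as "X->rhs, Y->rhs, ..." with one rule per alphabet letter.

  step 2 ⇒ step 3: CBCBACCBCAABACA ⇒ A·BAC·A·BAC·CBC·A·A·BAC·A·CBC·CBC·BAC·CBC·A·CBC
    A ↦ CBC
    B ↦ BAC
    C ↦ A

A->CBC, B->BAC, C->A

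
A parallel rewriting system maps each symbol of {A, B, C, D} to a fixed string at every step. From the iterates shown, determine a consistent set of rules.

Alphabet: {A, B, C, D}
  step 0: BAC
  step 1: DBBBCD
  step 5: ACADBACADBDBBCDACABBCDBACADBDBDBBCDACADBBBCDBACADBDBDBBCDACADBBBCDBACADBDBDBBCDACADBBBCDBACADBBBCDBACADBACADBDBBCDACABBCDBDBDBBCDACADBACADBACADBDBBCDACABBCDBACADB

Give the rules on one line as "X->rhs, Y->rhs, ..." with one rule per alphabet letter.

  step 0 ⇒ step 1: BAC ⇒ DB·B·BCD
    A ↦ B
    B ↦ DB
    C ↦ BCD
    D ↦ ACA  (constrained at step 1)

A->B, B->DB, C->BCD, D->ACA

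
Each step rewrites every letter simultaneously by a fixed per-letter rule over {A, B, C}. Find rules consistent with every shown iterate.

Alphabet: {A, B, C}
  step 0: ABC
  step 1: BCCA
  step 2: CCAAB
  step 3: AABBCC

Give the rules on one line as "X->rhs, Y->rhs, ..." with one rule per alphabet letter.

A->B, B->CC, C->A

  step 2 ⇒ step 3: CCAAB ⇒ A·A·B·B·CC
    A ↦ B
    B ↦ CC
    C ↦ A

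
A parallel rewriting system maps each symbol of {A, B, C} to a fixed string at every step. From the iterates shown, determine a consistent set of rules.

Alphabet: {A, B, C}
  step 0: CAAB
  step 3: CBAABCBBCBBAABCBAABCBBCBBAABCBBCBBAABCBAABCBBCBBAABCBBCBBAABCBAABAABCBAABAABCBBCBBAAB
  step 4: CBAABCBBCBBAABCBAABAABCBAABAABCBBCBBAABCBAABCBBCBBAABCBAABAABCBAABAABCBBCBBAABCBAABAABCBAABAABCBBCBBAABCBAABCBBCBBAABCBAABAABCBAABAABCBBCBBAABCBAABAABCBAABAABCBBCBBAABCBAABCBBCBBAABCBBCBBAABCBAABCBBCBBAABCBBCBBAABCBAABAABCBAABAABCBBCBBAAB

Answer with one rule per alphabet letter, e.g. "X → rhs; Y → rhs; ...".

A->CBB, B->AAB, C->CB

  step 3 ⇒ step 4: CBAABCBBCBBAABCBAABCBBCBBAABCBBCBBAABCBAABCBBCBBAABCBBCBBAABCBAABAABCBAABAABCBBCBBAAB ⇒ CB·AAB·CBB·CBB·AAB·CB·AAB·AAB·CB·AAB·AAB·CBB·CBB·AAB·CB·AAB·CBB·CBB·AAB·CB·AAB·AAB·CB·AAB·AAB·CBB·CBB·AAB·CB·AAB·AAB·CB·AAB·AAB·CBB·CBB·AAB·CB·AAB·CBB·CBB·AAB·CB·AAB·AAB·CB·AAB·AAB·CBB·CBB·AAB·CB·AAB·AAB·CB·AAB·AAB·CBB·CBB·AAB·CB·AAB·CBB·CBB·AAB·CBB·CBB·AAB·CB·AAB·CBB·CBB·AAB·CBB·CBB·AAB·CB·AAB·AAB·CB·AAB·AAB·CBB·CBB·AAB
    A ↦ CBB
    B ↦ AAB
    C ↦ CB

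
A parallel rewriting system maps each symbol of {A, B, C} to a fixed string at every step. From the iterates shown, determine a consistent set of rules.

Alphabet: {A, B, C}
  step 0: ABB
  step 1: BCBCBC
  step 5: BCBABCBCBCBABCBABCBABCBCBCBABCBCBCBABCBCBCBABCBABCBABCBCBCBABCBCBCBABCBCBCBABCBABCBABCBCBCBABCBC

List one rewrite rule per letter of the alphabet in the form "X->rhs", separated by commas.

  step 0 ⇒ step 1: ABB ⇒ BC·BC·BC
    A ↦ BC
    B ↦ BC
    C ↦ BA  (constrained at step 1)

A->BC, B->BC, C->BA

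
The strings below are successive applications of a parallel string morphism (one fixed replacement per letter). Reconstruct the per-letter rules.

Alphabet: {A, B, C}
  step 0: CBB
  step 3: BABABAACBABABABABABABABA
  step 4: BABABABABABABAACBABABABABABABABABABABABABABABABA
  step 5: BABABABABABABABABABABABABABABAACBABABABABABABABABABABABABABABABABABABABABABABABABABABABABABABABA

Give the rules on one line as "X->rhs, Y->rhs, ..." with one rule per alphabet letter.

A->BA, B->BA, C->AC

  step 4 ⇒ step 5: BABABABABABABAACBABABABABABABABABABABABABABABABA ⇒ BA·BA·BA·BA·BA·BA·BA·BA·BA·BA·BA·BA·BA·BA·BA·AC·BA·BA·BA·BA·BA·BA·BA·BA·BA·BA·BA·BA·BA·BA·BA·BA·BA·BA·BA·BA·BA·BA·BA·BA·BA·BA·BA·BA·BA·BA·BA·BA
    A ↦ BA
    B ↦ BA
    C ↦ AC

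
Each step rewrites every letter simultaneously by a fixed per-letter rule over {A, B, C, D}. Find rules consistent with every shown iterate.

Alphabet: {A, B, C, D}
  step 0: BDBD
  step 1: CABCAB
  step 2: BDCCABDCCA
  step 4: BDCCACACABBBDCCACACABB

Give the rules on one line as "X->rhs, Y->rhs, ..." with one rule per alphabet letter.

A->DC, B->CA, C->B, D->B

  step 1 ⇒ step 2: CABCAB ⇒ B·DC·CA·B·DC·CA
    A ↦ DC
    B ↦ CA
    C ↦ B
  step 0 ⇒ step 1: BDBD ⇒ CA·B·CA·B
    D ↦ B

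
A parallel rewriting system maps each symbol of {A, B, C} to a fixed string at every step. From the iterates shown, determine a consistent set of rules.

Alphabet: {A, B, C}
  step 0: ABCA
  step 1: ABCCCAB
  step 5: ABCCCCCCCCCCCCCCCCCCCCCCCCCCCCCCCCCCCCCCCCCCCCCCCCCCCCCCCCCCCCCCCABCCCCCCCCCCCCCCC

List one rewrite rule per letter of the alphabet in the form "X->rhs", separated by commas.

A->AB, B->C, C->CC

  step 0 ⇒ step 1: ABCA ⇒ AB·C·CC·AB
    A ↦ AB
    B ↦ C
    C ↦ CC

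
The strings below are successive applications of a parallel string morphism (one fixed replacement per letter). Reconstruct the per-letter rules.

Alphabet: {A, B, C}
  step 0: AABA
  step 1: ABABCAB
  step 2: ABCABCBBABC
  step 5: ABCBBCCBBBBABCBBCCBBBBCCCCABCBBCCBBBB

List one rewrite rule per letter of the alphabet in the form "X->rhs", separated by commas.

  step 1 ⇒ step 2: ABABCAB ⇒ AB·C·AB·C·BB·AB·C
    A ↦ AB
    B ↦ C
    C ↦ BB

A->AB, B->C, C->BB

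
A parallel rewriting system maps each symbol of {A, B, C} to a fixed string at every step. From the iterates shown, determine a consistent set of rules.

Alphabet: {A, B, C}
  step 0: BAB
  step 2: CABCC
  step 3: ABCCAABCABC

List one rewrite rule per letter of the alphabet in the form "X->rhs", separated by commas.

  step 2 ⇒ step 3: CABCC ⇒ ABC·C·A·ABC·ABC
    A ↦ C
    B ↦ A
    C ↦ ABC

A->C, B->A, C->ABC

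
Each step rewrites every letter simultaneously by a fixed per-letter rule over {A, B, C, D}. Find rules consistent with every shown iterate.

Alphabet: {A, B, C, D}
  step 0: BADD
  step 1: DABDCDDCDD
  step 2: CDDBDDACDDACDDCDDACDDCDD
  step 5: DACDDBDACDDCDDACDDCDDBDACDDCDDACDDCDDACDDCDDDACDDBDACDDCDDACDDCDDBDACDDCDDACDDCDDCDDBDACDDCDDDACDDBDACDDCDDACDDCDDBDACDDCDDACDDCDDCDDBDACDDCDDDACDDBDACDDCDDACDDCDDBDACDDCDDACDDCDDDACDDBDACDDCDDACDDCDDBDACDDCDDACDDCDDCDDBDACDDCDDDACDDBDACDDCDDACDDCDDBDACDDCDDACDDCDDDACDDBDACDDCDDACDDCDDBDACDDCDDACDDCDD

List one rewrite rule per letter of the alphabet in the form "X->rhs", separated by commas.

  step 1 ⇒ step 2: DABDCDDCDD ⇒ CDD·BD·DA·CDD·A·CDD·CDD·A·CDD·CDD
    A ↦ BD
    B ↦ DA
    C ↦ A
    D ↦ CDD

A->BD, B->DA, C->A, D->CDD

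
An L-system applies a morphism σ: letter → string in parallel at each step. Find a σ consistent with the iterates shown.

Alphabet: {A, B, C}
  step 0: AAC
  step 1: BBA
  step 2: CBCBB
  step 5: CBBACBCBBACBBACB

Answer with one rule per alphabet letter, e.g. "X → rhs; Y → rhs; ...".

A->B, B->CB, C->A

  step 1 ⇒ step 2: BBA ⇒ CB·CB·B
    A ↦ B
    B ↦ CB
  step 0 ⇒ step 1: AAC ⇒ B·B·A
    C ↦ A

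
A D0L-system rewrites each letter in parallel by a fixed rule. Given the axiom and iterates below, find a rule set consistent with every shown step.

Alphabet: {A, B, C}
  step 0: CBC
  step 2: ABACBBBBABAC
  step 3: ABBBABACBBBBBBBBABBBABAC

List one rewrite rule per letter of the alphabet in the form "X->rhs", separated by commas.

  step 2 ⇒ step 3: ABACBBBBABAC ⇒ AB·BB·AB·AC·BB·BB·BB·BB·AB·BB·AB·AC
    A ↦ AB
    B ↦ BB
    C ↦ AC

A->AB, B->BB, C->AC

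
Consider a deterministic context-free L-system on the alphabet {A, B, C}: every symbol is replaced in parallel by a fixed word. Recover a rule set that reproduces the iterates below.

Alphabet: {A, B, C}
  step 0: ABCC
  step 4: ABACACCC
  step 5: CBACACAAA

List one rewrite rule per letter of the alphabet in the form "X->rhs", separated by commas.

  step 4 ⇒ step 5: ABACACCC ⇒ C·BA·C·A·C·A·A·A
    A ↦ C
    B ↦ BA
    C ↦ A

A->C, B->BA, C->A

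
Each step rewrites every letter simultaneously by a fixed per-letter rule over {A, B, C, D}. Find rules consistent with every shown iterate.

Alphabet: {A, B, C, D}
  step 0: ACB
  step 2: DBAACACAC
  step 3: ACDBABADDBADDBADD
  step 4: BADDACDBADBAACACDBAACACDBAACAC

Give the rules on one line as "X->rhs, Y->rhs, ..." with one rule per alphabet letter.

  step 3 ⇒ step 4: ACDBABADDBADDBADD ⇒ BA·DD·AC·D·BA·D·BA·AC·AC·D·BA·AC·AC·D·BA·AC·AC
    A ↦ BA
    B ↦ D
    C ↦ DD
    D ↦ AC

A->BA, B->D, C->DD, D->AC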